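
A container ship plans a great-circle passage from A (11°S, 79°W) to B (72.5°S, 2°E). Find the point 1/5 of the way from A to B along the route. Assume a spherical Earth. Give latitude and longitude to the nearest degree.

≈ (26°S, 74°W)

Write both endpoints as unit vectors p₁, p₂ with components (cos φ cos λ, cos φ sin λ, sin φ).
The central angle between the endpoints is δ = arccos(p₁·p₂) ≈ 1.341 rad (76.8°).
Interpolate at f = 1/5 with slerp weights a = sin((1−f)δ)/sin δ ≈ 0.902, b = sin(fδ)/sin δ ≈ 0.272.
p = a·p₁ + b·p₂ ≈ (0.251, -0.866, -0.432); φ = arcsin(p_z) ≈ -25.57°, λ = atan2(p_y, p_x) ≈ -73.86°.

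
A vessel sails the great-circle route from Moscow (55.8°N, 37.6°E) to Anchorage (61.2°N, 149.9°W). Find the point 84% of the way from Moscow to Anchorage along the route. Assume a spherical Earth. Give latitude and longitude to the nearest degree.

≈ 71°N, 152°W

From cos δ = sin φ₁ sin φ₂ + cos φ₁ cos φ₂ cos Δλ, the central angle is δ ≈ 1.097 rad (62.9°).
Interpolate at f = 0.84 with slerp weights a = sin((1−f)δ)/sin δ ≈ 0.196, b = sin(fδ)/sin δ ≈ 0.895.
p = a·p₁ + b·p₂ ≈ (-0.286, -0.149, 0.947); φ = arcsin(p_z) ≈ 71.21°, λ = atan2(p_y, p_x) ≈ -152.46°.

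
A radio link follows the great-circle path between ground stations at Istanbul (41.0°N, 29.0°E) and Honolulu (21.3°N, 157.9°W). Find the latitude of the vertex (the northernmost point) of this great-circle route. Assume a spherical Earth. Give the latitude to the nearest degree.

≈ 85°N

The great circle lies in the plane with unit normal n̂ = (p₁ × p₂)/|p₁ × p₂|.
Here n̂_z ≈ +0.095; the vertex latitude is φ_max = arccos|n̂_z| ≈ 84.5°.
Check via Clairaut: cos φ_max = |cos φ₁| · sin C = cos(41.0°)·sin(7.2°) ≈ 0.095, again giving ≈ 84.5°.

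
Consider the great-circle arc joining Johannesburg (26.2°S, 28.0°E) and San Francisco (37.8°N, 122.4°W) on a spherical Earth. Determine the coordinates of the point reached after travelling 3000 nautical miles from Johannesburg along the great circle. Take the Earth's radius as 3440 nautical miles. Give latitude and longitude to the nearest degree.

The haversine formula gives a central angle δ ≈ 2.662 rad (152.5°) between the endpoints. The total great-circle distance is δ·R ≈ 2.662 × 3440 ≈ 9156 nmi, so the target fraction is f = 3000/9156 ≈ 0.328.
Interpolate at f ≈ 0.328 with slerp weights a = sin((1−f)δ)/sin δ ≈ 2.114, b = sin(fδ)/sin δ ≈ 1.658.
p = a·p₁ + b·p₂ ≈ (0.973, -0.216, 0.083); φ = arcsin(p_z) ≈ 4.76°, λ = atan2(p_y, p_x) ≈ -12.51°.

≈ 5°N, 13°W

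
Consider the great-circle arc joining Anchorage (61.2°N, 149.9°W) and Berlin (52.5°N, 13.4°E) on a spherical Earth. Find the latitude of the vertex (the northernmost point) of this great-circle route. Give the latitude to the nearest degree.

The great circle lies in the plane with unit normal n̂ = (p₁ × p₂)/|p₁ × p₂|.
Here n̂_z ≈ +0.093; the vertex latitude is φ_max = arccos|n̂_z| ≈ 84.7°.

≈ 85°N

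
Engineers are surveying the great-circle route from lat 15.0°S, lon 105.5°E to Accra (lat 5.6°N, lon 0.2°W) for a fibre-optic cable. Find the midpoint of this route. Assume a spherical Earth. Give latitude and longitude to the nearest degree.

Convert each endpoint to a unit vector on the sphere (x = cos φ cos λ, y = cos φ sin λ, z = sin φ).
The central angle between the endpoints is δ = arccos(p₁·p₂) ≈ 1.860 rad (106.6°).
Interpolate at f = 1/2 with slerp weights a = sin((1−f)δ)/sin δ ≈ 0.836, b = sin(fδ)/sin δ ≈ 0.836.
p = a·p₁ + b·p₂ ≈ (0.617, 0.776, -0.135); φ = arcsin(p_z) ≈ -7.75°, λ = atan2(p_y, p_x) ≈ 51.52°.

≈ lat 8°S, lon 52°E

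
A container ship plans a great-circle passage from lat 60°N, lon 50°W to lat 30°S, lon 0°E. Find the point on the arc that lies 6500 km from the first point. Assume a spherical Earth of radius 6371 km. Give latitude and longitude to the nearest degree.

Write both endpoints as unit vectors p₁, p₂ with components (cos φ cos λ, cos φ sin λ, sin φ).
The central angle between the endpoints is δ = arccos(p₁·p₂) ≈ 1.726 rad (98.9°). The total great-circle distance is δ·R ≈ 1.726 × 6371 ≈ 10997 km, so the target fraction is f = 6500/10997 ≈ 0.591.
Interpolate at f ≈ 0.591 with slerp weights a = sin((1−f)δ)/sin δ ≈ 0.657, b = sin(fδ)/sin δ ≈ 0.863.
p = a·p₁ + b·p₂ ≈ (0.958, -0.251, 0.137); φ = arcsin(p_z) ≈ 7.89°, λ = atan2(p_y, p_x) ≈ -14.71°.

≈ lat 8°N, lon 15°W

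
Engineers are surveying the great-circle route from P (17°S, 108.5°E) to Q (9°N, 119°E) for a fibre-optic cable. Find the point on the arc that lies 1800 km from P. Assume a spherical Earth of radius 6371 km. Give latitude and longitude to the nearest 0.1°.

≈ (2.0°S, 114.6°E)

The haversine formula gives a central angle δ ≈ 0.489 rad (28.0°) between the endpoints. The total great-circle distance is δ·R ≈ 0.489 × 6371 ≈ 3113 km, so the target fraction is f = 1800/3113 ≈ 0.578.
Interpolate at f ≈ 0.578 with slerp weights a = sin((1−f)δ)/sin δ ≈ 0.436, b = sin(fδ)/sin δ ≈ 0.594.
p = a·p₁ + b·p₂ ≈ (-0.417, 0.908, -0.035); φ = arcsin(p_z) ≈ -1.98°, λ = atan2(p_y, p_x) ≈ 114.64°.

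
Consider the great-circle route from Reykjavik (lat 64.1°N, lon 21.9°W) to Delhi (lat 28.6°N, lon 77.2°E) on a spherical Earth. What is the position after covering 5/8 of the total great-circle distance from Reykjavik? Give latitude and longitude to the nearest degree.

The haversine formula gives a central angle δ ≈ 1.192 rad (68.3°) between the endpoints.
Interpolate at f = 5/8 with slerp weights a = sin((1−f)δ)/sin δ ≈ 0.465, b = sin(fδ)/sin δ ≈ 0.730.
p = a·p₁ + b·p₂ ≈ (0.330, 0.549, 0.768); φ = arcsin(p_z) ≈ 50.15°, λ = atan2(p_y, p_x) ≈ 58.95°.

≈ lat 50°N, lon 59°E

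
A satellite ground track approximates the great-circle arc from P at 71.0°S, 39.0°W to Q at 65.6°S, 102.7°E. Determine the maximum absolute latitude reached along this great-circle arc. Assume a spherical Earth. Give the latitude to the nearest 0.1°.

The great circle lies in the plane with unit normal n̂ = (p₁ × p₂)/|p₁ × p₂|.
Here n̂_z ≈ +0.127; the vertex latitude is φ_max = arccos|n̂_z| ≈ 82.7°.

≈ 82.7°S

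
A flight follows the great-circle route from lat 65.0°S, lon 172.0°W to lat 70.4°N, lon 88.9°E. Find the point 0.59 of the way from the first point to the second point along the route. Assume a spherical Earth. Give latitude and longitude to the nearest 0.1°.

Write both endpoints as unit vectors p₁, p₂ with components (cos φ cos λ, cos φ sin λ, sin φ).
The central angle between the endpoints is δ = arccos(p₁·p₂) ≈ 2.639 rad (151.2°).
Interpolate at f = 0.59 with slerp weights a = sin((1−f)δ)/sin δ ≈ 1.832, b = sin(fδ)/sin δ ≈ 2.075.
p = a·p₁ + b·p₂ ≈ (-0.753, 0.588, 0.294); φ = arcsin(p_z) ≈ 17.12°, λ = atan2(p_y, p_x) ≈ 142.02°.

≈ lat 17.1°N, lon 142.0°E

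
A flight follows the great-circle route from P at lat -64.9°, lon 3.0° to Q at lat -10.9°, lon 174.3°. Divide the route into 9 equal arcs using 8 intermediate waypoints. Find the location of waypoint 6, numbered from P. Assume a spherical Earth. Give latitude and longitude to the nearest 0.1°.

≈ lat -45.4°, lon 171.2°

From cos δ = sin φ₁ sin φ₂ + cos φ₁ cos φ₂ cos Δλ, the central angle is δ ≈ 1.814 rad (103.9°).
Interpolate at f = 6/9 with slerp weights a = sin((1−f)δ)/sin δ ≈ 0.586, b = sin(fδ)/sin δ ≈ 0.964.
p = a·p₁ + b·p₂ ≈ (-0.693, 0.107, -0.713); φ = arcsin(p_z) ≈ -45.44°, λ = atan2(p_y, p_x) ≈ 171.23°.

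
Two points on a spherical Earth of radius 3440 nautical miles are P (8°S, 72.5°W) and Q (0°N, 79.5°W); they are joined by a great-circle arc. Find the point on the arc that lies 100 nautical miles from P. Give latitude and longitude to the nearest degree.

≈ (7°S, 74°W)

Write both endpoints as unit vectors p₁, p₂ with components (cos φ cos λ, cos φ sin λ, sin φ).
The central angle between the endpoints is δ = arccos(p₁·p₂) ≈ 0.185 rad (10.6°). The total great-circle distance is δ·R ≈ 0.185 × 3440 ≈ 637 nmi, so the target fraction is f = 100/637 ≈ 0.157.
Interpolate at f ≈ 0.157 with slerp weights a = sin((1−f)δ)/sin δ ≈ 0.844, b = sin(fδ)/sin δ ≈ 0.158.
p = a·p₁ + b·p₂ ≈ (0.280, -0.953, -0.118); φ = arcsin(p_z) ≈ -6.75°, λ = atan2(p_y, p_x) ≈ -73.61°.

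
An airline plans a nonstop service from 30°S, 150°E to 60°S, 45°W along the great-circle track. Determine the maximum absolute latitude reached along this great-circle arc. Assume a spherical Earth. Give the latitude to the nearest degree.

The great circle lies in the plane with unit normal n̂ = (p₁ × p₂)/|p₁ × p₂|.
Here n̂_z ≈ +0.112; the vertex latitude is φ_max = arccos|n̂_z| ≈ 83.6°.
Check via Clairaut: cos φ_max = |cos φ₁| · sin C = cos(30.0°)·sin(172.6°) ≈ 0.112, again giving ≈ 83.6°.

≈ 84°S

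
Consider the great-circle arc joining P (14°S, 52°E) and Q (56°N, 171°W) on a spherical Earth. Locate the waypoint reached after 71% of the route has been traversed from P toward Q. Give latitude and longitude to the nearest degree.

The haversine formula gives a central angle δ ≈ 2.211 rad (126.7°) between the endpoints.
Interpolate at f = 0.71 with slerp weights a = sin((1−f)δ)/sin δ ≈ 0.746, b = sin(fδ)/sin δ ≈ 1.247.
p = a·p₁ + b·p₂ ≈ (-0.243, 0.461, 0.853); φ = arcsin(p_z) ≈ 58.58°, λ = atan2(p_y, p_x) ≈ 117.80°.

≈ (59°N, 118°E)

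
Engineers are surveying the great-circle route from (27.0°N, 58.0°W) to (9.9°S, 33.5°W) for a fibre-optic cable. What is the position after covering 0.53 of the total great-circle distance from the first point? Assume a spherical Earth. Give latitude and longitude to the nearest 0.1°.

≈ (7.6°N, 44.4°W)

Write both endpoints as unit vectors p₁, p₂ with components (cos φ cos λ, cos φ sin λ, sin φ).
The central angle between the endpoints is δ = arccos(p₁·p₂) ≈ 0.766 rad (43.9°).
Interpolate at f = 0.53 with slerp weights a = sin((1−f)δ)/sin δ ≈ 0.508, b = sin(fδ)/sin δ ≈ 0.570.
p = a·p₁ + b·p₂ ≈ (0.708, -0.694, 0.133); φ = arcsin(p_z) ≈ 7.63°, λ = atan2(p_y, p_x) ≈ -44.42°.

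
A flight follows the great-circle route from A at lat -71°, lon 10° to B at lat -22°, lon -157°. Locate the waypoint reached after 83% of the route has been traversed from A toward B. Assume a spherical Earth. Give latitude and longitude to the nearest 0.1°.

Write both endpoints as unit vectors p₁, p₂ with components (cos φ cos λ, cos φ sin λ, sin φ).
The central angle between the endpoints is δ = arccos(p₁·p₂) ≈ 1.511 rad (86.6°).
Interpolate at f = 0.83 with slerp weights a = sin((1−f)δ)/sin δ ≈ 0.254, b = sin(fδ)/sin δ ≈ 0.952.
p = a·p₁ + b·p₂ ≈ (-0.731, -0.330, -0.597); φ = arcsin(p_z) ≈ -36.67°, λ = atan2(p_y, p_x) ≈ -155.67°.

≈ lat -36.7°, lon -155.7°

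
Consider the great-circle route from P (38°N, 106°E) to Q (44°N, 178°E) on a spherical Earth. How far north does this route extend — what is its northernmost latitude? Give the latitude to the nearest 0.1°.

The great circle lies in the plane with unit normal n̂ = (p₁ × p₂)/|p₁ × p₂|.
Here n̂_z ≈ +0.676; the vertex latitude is φ_max = arccos|n̂_z| ≈ 47.5°.
Check via Clairaut: cos φ_max = |cos φ₁| · sin C = cos(38.0°)·sin(59.0°) ≈ 0.676, again giving ≈ 47.5°.

≈ 47.5°N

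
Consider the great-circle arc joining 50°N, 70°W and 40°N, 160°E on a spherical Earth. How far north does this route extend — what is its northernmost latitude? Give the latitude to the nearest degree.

≈ 67°N

The great circle lies in the plane with unit normal n̂ = (p₁ × p₂)/|p₁ × p₂|.
Here n̂_z ≈ -0.383; the vertex latitude is φ_max = arccos|n̂_z| ≈ 67.5°.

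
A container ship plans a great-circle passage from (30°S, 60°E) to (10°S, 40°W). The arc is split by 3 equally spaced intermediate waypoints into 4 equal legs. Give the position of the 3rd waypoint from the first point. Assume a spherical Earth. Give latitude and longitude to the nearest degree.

Convert each endpoint to a unit vector on the sphere (x = cos φ cos λ, y = cos φ sin λ, z = sin φ).
The central angle between the endpoints is δ = arccos(p₁·p₂) ≈ 1.632 rad (93.5°).
Interpolate at f = 3/4 with slerp weights a = sin((1−f)δ)/sin δ ≈ 0.398, b = sin(fδ)/sin δ ≈ 0.942.
p = a·p₁ + b·p₂ ≈ (0.883, -0.298, -0.362); φ = arcsin(p_z) ≈ -21.25°, λ = atan2(p_y, p_x) ≈ -18.67°.

≈ (21°S, 19°W)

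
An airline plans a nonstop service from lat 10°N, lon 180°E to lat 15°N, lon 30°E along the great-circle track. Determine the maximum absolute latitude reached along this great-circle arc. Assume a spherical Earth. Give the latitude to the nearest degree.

≈ 41°N

The great circle lies in the plane with unit normal n̂ = (p₁ × p₂)/|p₁ × p₂|.
Here n̂_z ≈ -0.758; the vertex latitude is φ_max = arccos|n̂_z| ≈ 40.7°.
Check via Clairaut: cos φ_max = |cos φ₁| · sin C = cos(10.0°)·sin(50.4°) ≈ 0.758, again giving ≈ 40.7°.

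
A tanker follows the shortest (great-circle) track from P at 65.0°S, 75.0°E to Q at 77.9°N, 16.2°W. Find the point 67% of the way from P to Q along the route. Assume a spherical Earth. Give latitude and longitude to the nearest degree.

From cos δ = sin φ₁ sin φ₂ + cos φ₁ cos φ₂ cos Δλ, the central angle is δ ≈ 2.664 rad (152.6°).
Interpolate at f = 0.67 with slerp weights a = sin((1−f)δ)/sin δ ≈ 1.675, b = sin(fδ)/sin δ ≈ 2.125.
p = a·p₁ + b·p₂ ≈ (0.611, 0.559, 0.560); φ = arcsin(p_z) ≈ 34.06°, λ = atan2(p_y, p_x) ≈ 42.48°.

≈ 34°N, 42°E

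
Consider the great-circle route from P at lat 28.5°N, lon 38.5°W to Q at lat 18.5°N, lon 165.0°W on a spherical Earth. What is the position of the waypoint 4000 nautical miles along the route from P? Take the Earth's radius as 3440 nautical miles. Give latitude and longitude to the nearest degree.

≈ lat 41°N, lon 121°W

From cos δ = sin φ₁ sin φ₂ + cos φ₁ cos φ₂ cos Δλ, the central angle is δ ≈ 1.922 rad (110.1°). The total great-circle distance is δ·R ≈ 1.922 × 3440 ≈ 6613 nmi, so the target fraction is f = 4000/6613 ≈ 0.605.
Interpolate at f ≈ 0.605 with slerp weights a = sin((1−f)δ)/sin δ ≈ 0.733, b = sin(fδ)/sin δ ≈ 0.978.
p = a·p₁ + b·p₂ ≈ (-0.391, -0.641, 0.660); φ = arcsin(p_z) ≈ 41.31°, λ = atan2(p_y, p_x) ≈ -121.38°.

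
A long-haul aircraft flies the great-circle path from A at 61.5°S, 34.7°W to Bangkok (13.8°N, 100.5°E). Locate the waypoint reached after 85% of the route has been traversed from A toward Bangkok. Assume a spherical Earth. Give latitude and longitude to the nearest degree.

≈ 3°S, 93°E

The haversine formula gives a central angle δ ≈ 2.139 rad (122.6°) between the endpoints.
Interpolate at f = 0.85 with slerp weights a = sin((1−f)δ)/sin δ ≈ 0.374, b = sin(fδ)/sin δ ≈ 1.150.
p = a·p₁ + b·p₂ ≈ (-0.057, 0.997, -0.055); φ = arcsin(p_z) ≈ -3.13°, λ = atan2(p_y, p_x) ≈ 93.26°.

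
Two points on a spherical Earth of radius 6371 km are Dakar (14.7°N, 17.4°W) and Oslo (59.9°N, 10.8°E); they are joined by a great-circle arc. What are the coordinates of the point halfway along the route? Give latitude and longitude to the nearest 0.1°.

Convert each endpoint to a unit vector on the sphere (x = cos φ cos λ, y = cos φ sin λ, z = sin φ).
The central angle between the endpoints is δ = arccos(p₁·p₂) ≈ 0.867 rad (49.7°).
Interpolate at f = 1/2 with slerp weights a = sin((1−f)δ)/sin δ ≈ 0.551, b = sin(fδ)/sin δ ≈ 0.551.
p = a·p₁ + b·p₂ ≈ (0.780, -0.108, 0.616); φ = arcsin(p_z) ≈ 38.06°, λ = atan2(p_y, p_x) ≈ -7.85°.

≈ (38.1°N, 7.9°W)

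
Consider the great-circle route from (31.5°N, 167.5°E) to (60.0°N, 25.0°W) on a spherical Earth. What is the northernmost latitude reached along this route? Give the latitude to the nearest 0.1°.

The great circle lies in the plane with unit normal n̂ = (p₁ × p₂)/|p₁ × p₂|.
Here n̂_z ≈ +0.092; the vertex latitude is φ_max = arccos|n̂_z| ≈ 84.7°.

≈ 84.7°N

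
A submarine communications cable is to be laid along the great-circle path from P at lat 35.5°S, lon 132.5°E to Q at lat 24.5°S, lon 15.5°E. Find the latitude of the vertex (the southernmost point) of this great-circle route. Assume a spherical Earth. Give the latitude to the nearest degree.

The great circle lies in the plane with unit normal n̂ = (p₁ × p₂)/|p₁ × p₂|.
Here n̂_z ≈ -0.663; the vertex latitude is φ_max = arccos|n̂_z| ≈ 48.5°.

≈ 48°S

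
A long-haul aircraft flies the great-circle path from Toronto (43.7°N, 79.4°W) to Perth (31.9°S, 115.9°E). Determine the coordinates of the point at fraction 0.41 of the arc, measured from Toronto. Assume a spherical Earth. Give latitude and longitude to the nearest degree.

Convert each endpoint to a unit vector on the sphere (x = cos φ cos λ, y = cos φ sin λ, z = sin φ).
The central angle between the endpoints is δ = arccos(p₁·p₂) ≈ 2.848 rad (163.2°).
Interpolate at f = 0.41 with slerp weights a = sin((1−f)δ)/sin δ ≈ 3.431, b = sin(fδ)/sin δ ≈ 3.175.
p = a·p₁ + b·p₂ ≈ (-0.721, -0.014, 0.693); φ = arcsin(p_z) ≈ 43.85°, λ = atan2(p_y, p_x) ≈ -178.92°.

≈ 44°N, 179°W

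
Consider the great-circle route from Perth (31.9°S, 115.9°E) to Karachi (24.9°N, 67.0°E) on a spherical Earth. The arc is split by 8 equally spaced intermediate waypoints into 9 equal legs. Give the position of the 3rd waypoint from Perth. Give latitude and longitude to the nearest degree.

≈ 14°S, 98°E

Write both endpoints as unit vectors p₁, p₂ with components (cos φ cos λ, cos φ sin λ, sin φ).
The central angle between the endpoints is δ = arccos(p₁·p₂) ≈ 1.283 rad (73.5°).
Interpolate at f = 3/9 with slerp weights a = sin((1−f)δ)/sin δ ≈ 0.787, b = sin(fδ)/sin δ ≈ 0.433.
p = a·p₁ + b·p₂ ≈ (-0.139, 0.962, -0.234); φ = arcsin(p_z) ≈ -13.52°, λ = atan2(p_y, p_x) ≈ 98.20°.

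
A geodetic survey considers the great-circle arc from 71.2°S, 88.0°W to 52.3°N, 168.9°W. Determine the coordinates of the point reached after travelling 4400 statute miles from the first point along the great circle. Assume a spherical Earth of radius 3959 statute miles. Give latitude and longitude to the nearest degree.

≈ 16°S, 142°W

Write both endpoints as unit vectors p₁, p₂ with components (cos φ cos λ, cos φ sin λ, sin φ).
The central angle between the endpoints is δ = arccos(p₁·p₂) ≈ 2.371 rad (135.9°). The total great-circle distance is δ·R ≈ 2.371 × 3959 ≈ 9389 mi, so the target fraction is f = 4400/9389 ≈ 0.469.
Interpolate at f ≈ 0.469 with slerp weights a = sin((1−f)δ)/sin δ ≈ 1.368, b = sin(fδ)/sin δ ≈ 1.287.
p = a·p₁ + b·p₂ ≈ (-0.757, -0.592, -0.276); φ = arcsin(p_z) ≈ -16.02°, λ = atan2(p_y, p_x) ≈ -141.98°.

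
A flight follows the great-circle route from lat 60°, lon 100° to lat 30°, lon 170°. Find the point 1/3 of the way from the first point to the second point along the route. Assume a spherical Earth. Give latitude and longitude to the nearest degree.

Convert each endpoint to a unit vector on the sphere (x = cos φ cos λ, y = cos φ sin λ, z = sin φ).
The central angle between the endpoints is δ = arccos(p₁·p₂) ≈ 0.951 rad (54.5°).
Interpolate at f = 1/3 with slerp weights a = sin((1−f)δ)/sin δ ≈ 0.728, b = sin(fδ)/sin δ ≈ 0.383.
p = a·p₁ + b·p₂ ≈ (-0.390, 0.416, 0.822); φ = arcsin(p_z) ≈ 55.25°, λ = atan2(p_y, p_x) ≈ 133.14°.

≈ lat 55°, lon 133°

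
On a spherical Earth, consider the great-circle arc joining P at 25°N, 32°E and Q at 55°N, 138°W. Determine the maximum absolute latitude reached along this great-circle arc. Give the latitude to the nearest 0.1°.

The great circle lies in the plane with unit normal n̂ = (p₁ × p₂)/|p₁ × p₂|.
Here n̂_z ≈ -0.092; the vertex latitude is φ_max = arccos|n̂_z| ≈ 84.7°.
Check via Clairaut: cos φ_max = |cos φ₁| · sin C = cos(25.0°)·sin(5.8°) ≈ 0.092, again giving ≈ 84.7°.

≈ 84.7°N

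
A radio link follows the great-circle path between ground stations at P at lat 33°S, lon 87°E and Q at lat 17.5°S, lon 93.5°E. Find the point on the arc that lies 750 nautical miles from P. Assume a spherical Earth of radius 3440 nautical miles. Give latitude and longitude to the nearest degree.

≈ lat 21°S, lon 92°E

The haversine formula gives a central angle δ ≈ 0.289 rad (16.6°) between the endpoints. The total great-circle distance is δ·R ≈ 0.289 × 3440 ≈ 995 nmi, so the target fraction is f = 750/995 ≈ 0.754.
Interpolate at f ≈ 0.754 with slerp weights a = sin((1−f)δ)/sin δ ≈ 0.249, b = sin(fδ)/sin δ ≈ 0.759.
p = a·p₁ + b·p₂ ≈ (-0.033, 0.931, -0.364); φ = arcsin(p_z) ≈ -21.34°, λ = atan2(p_y, p_x) ≈ 92.04°.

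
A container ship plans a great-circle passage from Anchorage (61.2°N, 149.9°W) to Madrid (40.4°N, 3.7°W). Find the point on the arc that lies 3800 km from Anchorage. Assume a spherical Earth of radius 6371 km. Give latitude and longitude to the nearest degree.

Write both endpoints as unit vectors p₁, p₂ with components (cos φ cos λ, cos φ sin λ, sin φ).
The central angle between the endpoints is δ = arccos(p₁·p₂) ≈ 1.305 rad (74.7°). The total great-circle distance is δ·R ≈ 1.305 × 6371 ≈ 8311 km, so the target fraction is f = 3800/8311 ≈ 0.457.
Interpolate at f ≈ 0.457 with slerp weights a = sin((1−f)δ)/sin δ ≈ 0.674, b = sin(fδ)/sin δ ≈ 0.582.
p = a·p₁ + b·p₂ ≈ (0.161, -0.191, 0.968); φ = arcsin(p_z) ≈ 75.49°, λ = atan2(p_y, p_x) ≈ -49.86°.

≈ (75°N, 50°W)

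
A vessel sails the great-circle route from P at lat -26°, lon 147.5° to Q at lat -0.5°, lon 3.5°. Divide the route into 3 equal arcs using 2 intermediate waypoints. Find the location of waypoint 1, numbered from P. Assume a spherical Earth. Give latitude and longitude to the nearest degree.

≈ lat -40°, lon 95°

The haversine formula gives a central angle δ ≈ 2.379 rad (136.3°) between the endpoints.
Interpolate at f = 1/3 with slerp weights a = sin((1−f)δ)/sin δ ≈ 1.448, b = sin(fδ)/sin δ ≈ 1.032.
p = a·p₁ + b·p₂ ≈ (-0.068, 0.762, -0.644); φ = arcsin(p_z) ≈ -40.07°, λ = atan2(p_y, p_x) ≈ 95.08°.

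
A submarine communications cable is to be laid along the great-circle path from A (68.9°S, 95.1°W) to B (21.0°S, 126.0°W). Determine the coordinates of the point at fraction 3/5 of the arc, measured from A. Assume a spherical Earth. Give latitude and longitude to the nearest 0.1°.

Convert each endpoint to a unit vector on the sphere (x = cos φ cos λ, y = cos φ sin λ, z = sin φ).
The central angle between the endpoints is δ = arccos(p₁·p₂) ≈ 0.899 rad (51.5°).
Interpolate at f = 3/5 with slerp weights a = sin((1−f)δ)/sin δ ≈ 0.450, b = sin(fδ)/sin δ ≈ 0.656.
p = a·p₁ + b·p₂ ≈ (-0.374, -0.657, -0.655); φ = arcsin(p_z) ≈ -40.89°, λ = atan2(p_y, p_x) ≈ -119.69°.

≈ (40.9°S, 119.7°W)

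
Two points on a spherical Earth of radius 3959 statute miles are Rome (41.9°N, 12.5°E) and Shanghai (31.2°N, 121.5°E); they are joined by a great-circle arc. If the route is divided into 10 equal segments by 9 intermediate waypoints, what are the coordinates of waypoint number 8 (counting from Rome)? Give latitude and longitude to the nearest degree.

Convert each endpoint to a unit vector on the sphere (x = cos φ cos λ, y = cos φ sin λ, z = sin φ).
The central angle between the endpoints is δ = arccos(p₁·p₂) ≈ 1.432 rad (82.0°).
Interpolate at f = 8/10 with slerp weights a = sin((1−f)δ)/sin δ ≈ 0.285, b = sin(fδ)/sin δ ≈ 0.920.
p = a·p₁ + b·p₂ ≈ (-0.204, 0.717, 0.667); φ = arcsin(p_z) ≈ 41.83°, λ = atan2(p_y, p_x) ≈ 105.87°.

≈ 42°N, 106°E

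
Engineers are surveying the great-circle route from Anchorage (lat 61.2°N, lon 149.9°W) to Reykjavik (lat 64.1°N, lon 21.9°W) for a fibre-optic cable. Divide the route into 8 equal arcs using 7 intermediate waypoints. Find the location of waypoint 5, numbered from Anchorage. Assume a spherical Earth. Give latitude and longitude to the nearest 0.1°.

≈ lat 76.5°N, lon 64.7°W

From cos δ = sin φ₁ sin φ₂ + cos φ₁ cos φ₂ cos Δλ, the central angle is δ ≈ 0.852 rad (48.8°).
Interpolate at f = 5/8 with slerp weights a = sin((1−f)δ)/sin δ ≈ 0.417, b = sin(fδ)/sin δ ≈ 0.675.
p = a·p₁ + b·p₂ ≈ (0.099, -0.211, 0.972); φ = arcsin(p_z) ≈ 76.53°, λ = atan2(p_y, p_x) ≈ -64.74°.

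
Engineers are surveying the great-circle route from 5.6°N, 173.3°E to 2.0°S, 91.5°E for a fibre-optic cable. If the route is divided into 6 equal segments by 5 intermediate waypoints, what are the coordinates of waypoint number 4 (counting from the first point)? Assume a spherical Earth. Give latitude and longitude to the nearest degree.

≈ 1°N, 119°E

Convert each endpoint to a unit vector on the sphere (x = cos φ cos λ, y = cos φ sin λ, z = sin φ).
The central angle between the endpoints is δ = arccos(p₁·p₂) ≈ 1.432 rad (82.0°).
Interpolate at f = 4/6 with slerp weights a = sin((1−f)δ)/sin δ ≈ 0.464, b = sin(fδ)/sin δ ≈ 0.824.
p = a·p₁ + b·p₂ ≈ (-0.480, 0.877, 0.017); φ = arcsin(p_z) ≈ 0.95°, λ = atan2(p_y, p_x) ≈ 118.69°.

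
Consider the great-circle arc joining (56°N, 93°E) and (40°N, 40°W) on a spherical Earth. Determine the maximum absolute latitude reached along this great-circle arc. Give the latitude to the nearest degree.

≈ 71°N

The great circle lies in the plane with unit normal n̂ = (p₁ × p₂)/|p₁ × p₂|.
Here n̂_z ≈ -0.323; the vertex latitude is φ_max = arccos|n̂_z| ≈ 71.2°.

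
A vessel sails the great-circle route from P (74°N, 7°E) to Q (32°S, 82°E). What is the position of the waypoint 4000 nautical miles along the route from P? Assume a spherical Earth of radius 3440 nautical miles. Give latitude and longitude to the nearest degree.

≈ (16°N, 68°E)

Write both endpoints as unit vectors p₁, p₂ with components (cos φ cos λ, cos φ sin λ, sin φ).
The central angle between the endpoints is δ = arccos(p₁·p₂) ≈ 2.036 rad (116.7°). The total great-circle distance is δ·R ≈ 2.036 × 3440 ≈ 7005 nmi, so the target fraction is f = 4000/7005 ≈ 0.571.
Interpolate at f ≈ 0.571 with slerp weights a = sin((1−f)δ)/sin δ ≈ 0.858, b = sin(fδ)/sin δ ≈ 1.027.
p = a·p₁ + b·p₂ ≈ (0.356, 0.891, 0.280); φ = arcsin(p_z) ≈ 16.28°, λ = atan2(p_y, p_x) ≈ 68.23°.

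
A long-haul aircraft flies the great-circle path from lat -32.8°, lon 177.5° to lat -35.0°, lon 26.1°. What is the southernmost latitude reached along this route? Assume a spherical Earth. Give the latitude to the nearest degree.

The great circle lies in the plane with unit normal n̂ = (p₁ × p₂)/|p₁ × p₂|.
Here n̂_z ≈ -0.345; the vertex latitude is φ_max = arccos|n̂_z| ≈ 69.8°.

≈ -70°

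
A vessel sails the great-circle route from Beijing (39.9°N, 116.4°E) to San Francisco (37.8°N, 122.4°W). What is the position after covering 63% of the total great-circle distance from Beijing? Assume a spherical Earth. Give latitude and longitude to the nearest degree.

≈ 56°N, 161°W

The haversine formula gives a central angle δ ≈ 1.492 rad (85.5°) between the endpoints.
Interpolate at f = 0.63 with slerp weights a = sin((1−f)δ)/sin δ ≈ 0.526, b = sin(fδ)/sin δ ≈ 0.810.
p = a·p₁ + b·p₂ ≈ (-0.522, -0.179, 0.834); φ = arcsin(p_z) ≈ 56.49°, λ = atan2(p_y, p_x) ≈ -161.09°.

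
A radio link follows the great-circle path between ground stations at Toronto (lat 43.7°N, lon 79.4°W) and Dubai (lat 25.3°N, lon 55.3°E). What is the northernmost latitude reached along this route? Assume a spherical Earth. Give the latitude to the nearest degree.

The great circle lies in the plane with unit normal n̂ = (p₁ × p₂)/|p₁ × p₂|.
Here n̂_z ≈ +0.471; the vertex latitude is φ_max = arccos|n̂_z| ≈ 61.9°.

≈ 62°N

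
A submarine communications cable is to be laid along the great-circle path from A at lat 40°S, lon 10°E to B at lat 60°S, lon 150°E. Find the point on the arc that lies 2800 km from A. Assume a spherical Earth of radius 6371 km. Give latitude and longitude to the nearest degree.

Write both endpoints as unit vectors p₁, p₂ with components (cos φ cos λ, cos φ sin λ, sin φ).
The central angle between the endpoints is δ = arccos(p₁·p₂) ≈ 1.304 rad (74.7°). The total great-circle distance is δ·R ≈ 1.304 × 6371 ≈ 8310 km, so the target fraction is f = 2800/8310 ≈ 0.337.
Interpolate at f ≈ 0.337 with slerp weights a = sin((1−f)δ)/sin δ ≈ 0.789, b = sin(fδ)/sin δ ≈ 0.441.
p = a·p₁ + b·p₂ ≈ (0.404, 0.215, -0.889); φ = arcsin(p_z) ≈ -62.75°, λ = atan2(p_y, p_x) ≈ 28.03°.

≈ lat 63°S, lon 28°E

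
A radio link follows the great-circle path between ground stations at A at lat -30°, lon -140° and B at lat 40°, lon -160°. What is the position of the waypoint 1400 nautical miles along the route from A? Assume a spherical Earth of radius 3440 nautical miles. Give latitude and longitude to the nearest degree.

Convert each endpoint to a unit vector on the sphere (x = cos φ cos λ, y = cos φ sin λ, z = sin φ).
The central angle between the endpoints is δ = arccos(p₁·p₂) ≈ 1.264 rad (72.4°). The total great-circle distance is δ·R ≈ 1.264 × 3440 ≈ 4348 nmi, so the target fraction is f = 1400/4348 ≈ 0.322.
Interpolate at f ≈ 0.322 with slerp weights a = sin((1−f)δ)/sin δ ≈ 0.793, b = sin(fδ)/sin δ ≈ 0.415.
p = a·p₁ + b·p₂ ≈ (-0.825, -0.550, -0.130); φ = arcsin(p_z) ≈ -7.44°, λ = atan2(p_y, p_x) ≈ -146.30°.

≈ lat -7°, lon -146°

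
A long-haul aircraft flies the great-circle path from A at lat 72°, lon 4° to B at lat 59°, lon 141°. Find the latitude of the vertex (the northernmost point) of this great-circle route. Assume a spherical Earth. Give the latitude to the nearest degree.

≈ 81°

The great circle lies in the plane with unit normal n̂ = (p₁ × p₂)/|p₁ × p₂|.
Here n̂_z ≈ +0.152; the vertex latitude is φ_max = arccos|n̂_z| ≈ 81.3°.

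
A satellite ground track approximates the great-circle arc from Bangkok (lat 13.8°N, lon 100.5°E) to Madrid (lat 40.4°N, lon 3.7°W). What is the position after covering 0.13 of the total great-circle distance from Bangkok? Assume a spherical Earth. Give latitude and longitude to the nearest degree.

From cos δ = sin φ₁ sin φ₂ + cos φ₁ cos φ₂ cos Δλ, the central angle is δ ≈ 1.598 rad (91.5°).
Interpolate at f = 0.13 with slerp weights a = sin((1−f)δ)/sin δ ≈ 0.984, b = sin(fδ)/sin δ ≈ 0.206.
p = a·p₁ + b·p₂ ≈ (-0.017, 0.929, 0.368); φ = arcsin(p_z) ≈ 21.62°, λ = atan2(p_y, p_x) ≈ 91.07°.

≈ lat 22°N, lon 91°E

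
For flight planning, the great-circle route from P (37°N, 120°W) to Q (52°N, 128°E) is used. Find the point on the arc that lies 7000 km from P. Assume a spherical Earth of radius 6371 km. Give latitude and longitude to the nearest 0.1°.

≈ (57.6°N, 142.8°E)

Write both endpoints as unit vectors p₁, p₂ with components (cos φ cos λ, cos φ sin λ, sin φ).
The central angle between the endpoints is δ = arccos(p₁·p₂) ≈ 1.277 rad (73.1°). The total great-circle distance is δ·R ≈ 1.277 × 6371 ≈ 8133 km, so the target fraction is f = 7000/8133 ≈ 0.861.
Interpolate at f ≈ 0.861 with slerp weights a = sin((1−f)δ)/sin δ ≈ 0.185, b = sin(fδ)/sin δ ≈ 0.931.
p = a·p₁ + b·p₂ ≈ (-0.427, 0.324, 0.845); φ = arcsin(p_z) ≈ 57.63°, λ = atan2(p_y, p_x) ≈ 142.81°.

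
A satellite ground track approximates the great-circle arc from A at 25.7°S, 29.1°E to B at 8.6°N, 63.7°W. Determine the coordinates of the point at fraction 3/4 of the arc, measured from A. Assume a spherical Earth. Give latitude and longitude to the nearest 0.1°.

≈ 2.0°S, 42.0°W

The haversine formula gives a central angle δ ≈ 1.679 rad (96.2°) between the endpoints.
Interpolate at f = 3/4 with slerp weights a = sin((1−f)δ)/sin δ ≈ 0.410, b = sin(fδ)/sin δ ≈ 0.958.
p = a·p₁ + b·p₂ ≈ (0.742, -0.669, -0.035); φ = arcsin(p_z) ≈ -1.98°, λ = atan2(p_y, p_x) ≈ -42.03°.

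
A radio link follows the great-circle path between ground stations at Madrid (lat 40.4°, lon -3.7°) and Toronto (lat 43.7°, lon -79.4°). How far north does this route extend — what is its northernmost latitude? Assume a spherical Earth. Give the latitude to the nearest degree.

The great circle lies in the plane with unit normal n̂ = (p₁ × p₂)/|p₁ × p₂|.
Here n̂_z ≈ -0.657; the vertex latitude is φ_max = arccos|n̂_z| ≈ 48.9°.

≈ 49°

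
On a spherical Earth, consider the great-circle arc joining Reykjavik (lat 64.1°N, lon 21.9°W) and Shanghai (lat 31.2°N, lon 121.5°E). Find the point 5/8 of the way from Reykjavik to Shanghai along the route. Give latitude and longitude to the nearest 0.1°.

≈ lat 59.6°N, lon 106.3°E

Write both endpoints as unit vectors p₁, p₂ with components (cos φ cos λ, cos φ sin λ, sin φ).
The central angle between the endpoints is δ = arccos(p₁·p₂) ≈ 1.404 rad (80.4°).
Interpolate at f = 5/8 with slerp weights a = sin((1−f)δ)/sin δ ≈ 0.510, b = sin(fδ)/sin δ ≈ 0.780.
p = a·p₁ + b·p₂ ≈ (-0.142, 0.486, 0.862); φ = arcsin(p_z) ≈ 59.59°, λ = atan2(p_y, p_x) ≈ 106.30°.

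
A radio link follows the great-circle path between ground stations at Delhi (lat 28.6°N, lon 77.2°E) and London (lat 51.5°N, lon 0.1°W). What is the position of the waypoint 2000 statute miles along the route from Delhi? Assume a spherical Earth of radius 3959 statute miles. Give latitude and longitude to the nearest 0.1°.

≈ lat 46.3°N, lon 47.9°E

The haversine formula gives a central angle δ ≈ 1.053 rad (60.3°) between the endpoints. The total great-circle distance is δ·R ≈ 1.053 × 3959 ≈ 4170 mi, so the target fraction is f = 2000/4170 ≈ 0.480.
Interpolate at f ≈ 0.480 with slerp weights a = sin((1−f)δ)/sin δ ≈ 0.600, b = sin(fδ)/sin δ ≈ 0.557.
p = a·p₁ + b·p₂ ≈ (0.463, 0.513, 0.723); φ = arcsin(p_z) ≈ 46.29°, λ = atan2(p_y, p_x) ≈ 47.90°.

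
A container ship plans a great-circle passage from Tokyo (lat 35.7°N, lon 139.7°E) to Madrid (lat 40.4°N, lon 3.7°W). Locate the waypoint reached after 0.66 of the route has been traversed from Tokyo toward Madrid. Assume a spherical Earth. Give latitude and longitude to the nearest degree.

≈ lat 65°N, lon 35°E

The haversine formula gives a central angle δ ≈ 1.689 rad (96.8°) between the endpoints.
Interpolate at f = 0.66 with slerp weights a = sin((1−f)δ)/sin δ ≈ 0.547, b = sin(fδ)/sin δ ≈ 0.904.
p = a·p₁ + b·p₂ ≈ (0.348, 0.243, 0.905); φ = arcsin(p_z) ≈ 64.87°, λ = atan2(p_y, p_x) ≈ 34.90°.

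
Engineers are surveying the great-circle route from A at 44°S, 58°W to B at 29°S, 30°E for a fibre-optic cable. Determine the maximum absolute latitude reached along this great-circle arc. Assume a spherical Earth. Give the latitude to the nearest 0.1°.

The great circle lies in the plane with unit normal n̂ = (p₁ × p₂)/|p₁ × p₂|.
Here n̂_z ≈ +0.674; the vertex latitude is φ_max = arccos|n̂_z| ≈ 47.7°.
Check via Clairaut: cos φ_max = |cos φ₁| · sin C = cos(44.0°)·sin(110.5°) ≈ 0.674, again giving ≈ 47.7°.

≈ 47.7°S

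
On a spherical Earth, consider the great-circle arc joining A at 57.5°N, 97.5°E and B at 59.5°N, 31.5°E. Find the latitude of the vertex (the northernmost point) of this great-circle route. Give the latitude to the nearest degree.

≈ 63°N

The great circle lies in the plane with unit normal n̂ = (p₁ × p₂)/|p₁ × p₂|.
Here n̂_z ≈ -0.456; the vertex latitude is φ_max = arccos|n̂_z| ≈ 62.9°.
Check via Clairaut: cos φ_max = |cos φ₁| · sin C = cos(57.5°)·sin(58.1°) ≈ 0.456, again giving ≈ 62.9°.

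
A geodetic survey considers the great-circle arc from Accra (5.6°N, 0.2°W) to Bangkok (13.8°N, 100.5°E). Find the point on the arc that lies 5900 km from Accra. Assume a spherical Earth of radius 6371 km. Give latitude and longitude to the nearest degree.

From cos δ = sin φ₁ sin φ₂ + cos φ₁ cos φ₂ cos Δλ, the central angle is δ ≈ 1.728 rad (99.0°). The total great-circle distance is δ·R ≈ 1.728 × 6371 ≈ 11007 km, so the target fraction is f = 5900/11007 ≈ 0.536.
Interpolate at f ≈ 0.536 with slerp weights a = sin((1−f)δ)/sin δ ≈ 0.727, b = sin(fδ)/sin δ ≈ 0.809.
p = a·p₁ + b·p₂ ≈ (0.581, 0.770, 0.264); φ = arcsin(p_z) ≈ 15.31°, λ = atan2(p_y, p_x) ≈ 52.98°.

≈ 15°N, 53°E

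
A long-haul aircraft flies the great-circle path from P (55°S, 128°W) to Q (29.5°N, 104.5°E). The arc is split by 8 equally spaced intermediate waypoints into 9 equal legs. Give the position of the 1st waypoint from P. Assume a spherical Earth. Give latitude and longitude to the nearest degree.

The haversine formula gives a central angle δ ≈ 2.356 rad (135.0°) between the endpoints.
Interpolate at f = 1/9 with slerp weights a = sin((1−f)δ)/sin δ ≈ 1.225, b = sin(fδ)/sin δ ≈ 0.366.
p = a·p₁ + b·p₂ ≈ (-0.512, -0.245, -0.823); φ = arcsin(p_z) ≈ -55.39°, λ = atan2(p_y, p_x) ≈ -154.43°.

≈ (55°S, 154°W)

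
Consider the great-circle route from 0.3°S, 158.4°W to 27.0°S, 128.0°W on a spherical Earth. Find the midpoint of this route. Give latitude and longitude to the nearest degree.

≈ 14°S, 144°W

Write both endpoints as unit vectors p₁, p₂ with components (cos φ cos λ, cos φ sin λ, sin φ).
The central angle between the endpoints is δ = arccos(p₁·p₂) ≈ 0.691 rad (39.6°).
Interpolate at f = 1/2 with slerp weights a = sin((1−f)δ)/sin δ ≈ 0.531, b = sin(fδ)/sin δ ≈ 0.531.
p = a·p₁ + b·p₂ ≈ (-0.786, -0.569, -0.244); φ = arcsin(p_z) ≈ -14.12°, λ = atan2(p_y, p_x) ≈ -144.10°.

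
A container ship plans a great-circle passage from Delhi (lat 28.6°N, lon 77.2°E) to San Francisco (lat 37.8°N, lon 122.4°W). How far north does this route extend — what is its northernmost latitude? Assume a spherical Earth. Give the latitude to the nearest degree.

≈ 76°N

The great circle lies in the plane with unit normal n̂ = (p₁ × p₂)/|p₁ × p₂|.
Here n̂_z ≈ +0.249; the vertex latitude is φ_max = arccos|n̂_z| ≈ 75.6°.
Check via Clairaut: cos φ_max = |cos φ₁| · sin C = cos(28.6°)·sin(16.5°) ≈ 0.249, again giving ≈ 75.6°.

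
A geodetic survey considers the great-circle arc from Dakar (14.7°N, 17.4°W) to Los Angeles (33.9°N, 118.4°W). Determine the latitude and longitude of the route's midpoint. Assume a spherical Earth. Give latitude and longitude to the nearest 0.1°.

≈ 35.3°N, 62.6°W

Write both endpoints as unit vectors p₁, p₂ with components (cos φ cos λ, cos φ sin λ, sin φ).
The central angle between the endpoints is δ = arccos(p₁·p₂) ≈ 1.582 rad (90.7°).
Interpolate at f = 1/2 with slerp weights a = sin((1−f)δ)/sin δ ≈ 0.711, b = sin(fδ)/sin δ ≈ 0.711.
p = a·p₁ + b·p₂ ≈ (0.376, -0.725, 0.577); φ = arcsin(p_z) ≈ 35.25°, λ = atan2(p_y, p_x) ≈ -62.61°.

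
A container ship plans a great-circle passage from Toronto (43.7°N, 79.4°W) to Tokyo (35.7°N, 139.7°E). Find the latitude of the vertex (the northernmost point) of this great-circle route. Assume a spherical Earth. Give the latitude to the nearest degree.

The great circle lies in the plane with unit normal n̂ = (p₁ × p₂)/|p₁ × p₂|.
Here n̂_z ≈ -0.371; the vertex latitude is φ_max = arccos|n̂_z| ≈ 68.2°.
Check via Clairaut: cos φ_max = |cos φ₁| · sin C = cos(43.7°)·sin(30.9°) ≈ 0.371, again giving ≈ 68.2°.

≈ 68°N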